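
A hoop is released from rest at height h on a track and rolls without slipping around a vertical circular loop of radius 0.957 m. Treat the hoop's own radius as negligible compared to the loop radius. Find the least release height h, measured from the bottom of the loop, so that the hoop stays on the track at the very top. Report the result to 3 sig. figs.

Here I = MR², so the shape factor k = I/(MR²) = 1.
At the top, contact is just lost when gravity alone supplies the centripetal force: Mg = Mv_top²/r, i.e. v_top² = gr.
With ω = v/R, the kinetic energy at speed v is ½(1+k)Mv² = Mv².
Energy conservation from release (height h) to the top (height 2r): Mgh = Mg(2r) + M·gr.
Thus h_min = 2r + (1+k)r/2 = r(2 + 2/2) = 0.957 × 3 ≈ 2.87 m.

h_min ≈ 2.87 m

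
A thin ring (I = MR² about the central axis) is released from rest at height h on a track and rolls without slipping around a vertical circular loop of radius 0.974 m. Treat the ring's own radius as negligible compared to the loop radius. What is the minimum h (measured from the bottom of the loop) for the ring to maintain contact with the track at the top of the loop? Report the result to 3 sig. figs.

h_min ≈ 2.92 m

Here I = MR², so the shape factor k = I/(MR²) = 1.
At the top of the loop, the minimum-contact condition is Mg = Mv_top²/r, so v_top² = gr.
With ω = v/R, the kinetic energy at speed v is ½(1+k)Mv² = Mv².
Energy conservation from release (height h) to the top (height 2r): Mgh = Mg(2r) + M·gr.
Thus h_min = 2r + (1+k)r/2 = r(2 + 2/2) = 0.974 × 3 ≈ 2.92 m.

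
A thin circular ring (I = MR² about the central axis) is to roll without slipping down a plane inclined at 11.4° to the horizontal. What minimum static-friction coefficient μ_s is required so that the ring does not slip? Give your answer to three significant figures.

μ_min ≈ 0.101

Here I = MR², so the shape factor k = I/(MR²) = 1.
Along the incline Mg sinθ − f = Ma, and torque about the center fR = Iα = kMR²(a/R) gives f = kMa.
These give a = g sinθ/(1+k) and the required friction f = kMg sinθ/(1+k).
The normal force is N = Mg cosθ, so μ_min = f/N = k tanθ/(1+k).
μ_min = 1 × tan11.4° / 2 ≈ 0.101.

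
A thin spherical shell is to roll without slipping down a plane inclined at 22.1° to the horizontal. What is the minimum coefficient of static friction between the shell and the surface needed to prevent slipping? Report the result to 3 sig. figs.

With I = (2/3)MR², the ratio k = I/(MR²) is 2/3.
Translational: Mg sinθ − f = Ma. Rotational about the CM: fR = Iα = kMRa, so f = kMa.
These give a = g sinθ/(1+k) and the required friction f = kMg sinθ/(1+k).
The normal force is N = Mg cosθ, so μ_min = f/N = k tanθ/(1+k).
μ_min = (2/3) × tan22.1° / 1.667 ≈ 0.162.

μ_min ≈ 0.162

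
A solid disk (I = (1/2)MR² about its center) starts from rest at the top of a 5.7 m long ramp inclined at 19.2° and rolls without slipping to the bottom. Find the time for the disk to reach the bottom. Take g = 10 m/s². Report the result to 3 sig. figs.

Here I = (1/2)MR², so the shape factor k = I/(MR²) = 0.5.
Translational: Mg sinθ − f = Ma. Rotational about the CM: fR = Iα = kMRa, so f = kMa.
Hence a = g sinθ/(1+k) = 10×sin19.2°/1.5 = 2.192 m/s².
Starting from rest, L = ½at², so t = √(2L/a) = √(2×5.7/2.192) ≈ 2.28 s.

t ≈ 2.28 s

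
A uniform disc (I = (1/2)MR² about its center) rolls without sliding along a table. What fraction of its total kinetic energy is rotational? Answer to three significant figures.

fraction ≈ 0.333

The moment of inertia is (1/2)MR², giving k ≡ I/(MR²) = 0.5.
Since ω = v/R, the translational part is ½Mv² and the rotational part is ½I(v/R)² = ½kMv²; the total is ½(1+k)Mv².
The rotational fraction is therefore k/(1+k) = 0.5/1.5 ≈ 0.333.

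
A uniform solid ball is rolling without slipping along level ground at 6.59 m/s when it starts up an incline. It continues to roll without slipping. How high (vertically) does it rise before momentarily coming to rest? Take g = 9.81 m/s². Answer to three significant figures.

The moment of inertia is (2/5)MR², giving k ≡ I/(MR²) = 0.4.
Rolling without slipping gives ω = v/R, so the total kinetic energy is ½Mv² + ½Iω² = ½(1+k)Mv² = (7/10)Mv².
At the top the kinetic energy is zero, so (7/10)Mv₀² = Mgh.
Thus h = (1+k)v₀²/(2g) = 1.4 × 6.59² / (2 × 9.81) ≈ 3.10 m.

h ≈ 3.10 m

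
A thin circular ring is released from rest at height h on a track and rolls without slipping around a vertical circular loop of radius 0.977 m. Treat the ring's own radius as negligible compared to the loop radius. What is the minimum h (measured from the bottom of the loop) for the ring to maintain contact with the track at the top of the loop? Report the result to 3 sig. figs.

h_min ≈ 2.93 m

Here I = MR², so the shape factor k = I/(MR²) = 1.
At the top, contact is just lost when gravity alone supplies the centripetal force: Mg = Mv_top²/r, i.e. v_top² = gr.
With ω = v/R, the kinetic energy at speed v is ½(1+k)Mv² = Mv².
Energy conservation from release (height h) to the top (height 2r): Mgh = Mg(2r) + M·gr.
Thus h_min = 2r + (1+k)r/2 = r(2 + 2/2) = 0.977 × 3 ≈ 2.93 m.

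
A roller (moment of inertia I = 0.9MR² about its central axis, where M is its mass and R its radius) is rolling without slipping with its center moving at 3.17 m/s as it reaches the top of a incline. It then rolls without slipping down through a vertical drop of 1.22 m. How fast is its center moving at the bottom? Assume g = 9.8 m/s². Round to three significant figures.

Here I = 0.9MR², so the shape factor k = I/(MR²) = 0.9.
Since it rolls without slipping, ω = v/R and KE = ½Mv² + ½Iω² = ½(1+k)Mv² = (19/20)Mv².
Energy conservation: (19/20)Mv₀² + Mgh = (19/20)Mv², so v² = v₀² + 2gh/(1+k).
v = √(3.17² + 2×9.8×1.22/1.9) = √22.63 ≈ 4.76 m/s.

v ≈ 4.76 m/s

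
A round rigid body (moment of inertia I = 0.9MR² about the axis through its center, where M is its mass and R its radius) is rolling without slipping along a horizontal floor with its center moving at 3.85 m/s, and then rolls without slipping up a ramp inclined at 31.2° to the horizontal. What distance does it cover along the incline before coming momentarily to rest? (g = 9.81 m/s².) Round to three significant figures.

The moment of inertia is 0.9MR², giving k ≡ I/(MR²) = 0.9.
Pure rolling means v = ωR; then KE = ½Mv² + ½I(v/R)² = ½(1+k)Mv² = (19/20)Mv².
Setting this equal to Mgh gives the vertical rise h = (1+k)v₀²/(2g) = 1.9×3.85²/(2×9.81) = 1.435 m.
Along the incline, d = h/sinθ = 1.435/sin31.2° ≈ 2.77 m.

d ≈ 2.77 m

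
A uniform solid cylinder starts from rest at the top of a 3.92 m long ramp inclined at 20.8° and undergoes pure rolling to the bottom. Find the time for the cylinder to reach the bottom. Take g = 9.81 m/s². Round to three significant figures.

t ≈ 1.84 s

Here I = (1/2)MR², so the shape factor k = I/(MR²) = 0.5.
Along the incline Mg sinθ − f = Ma, and torque about the center fR = Iα = kMR²(a/R) gives f = kMa.
Hence a = g sinθ/(1+k) = 9.81×sin20.8°/1.5 = 2.322 m/s².
Starting from rest, L = ½at², so t = √(2L/a) = √(2×3.92/2.322) ≈ 1.84 s.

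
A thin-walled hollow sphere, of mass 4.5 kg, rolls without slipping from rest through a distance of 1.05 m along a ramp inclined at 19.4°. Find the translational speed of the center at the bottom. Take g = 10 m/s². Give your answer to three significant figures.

v ≈ 2.05 m/s

The moment of inertia is (2/3)MR², giving k ≡ I/(MR²) = 2/3.
Pure rolling means v = ωR; then KE = ½Mv² + ½I(v/R)² = ½(1+k)Mv² = (5/6)Mv².
The vertical drop is h = L sinθ = 1.05 × sin19.4° = 0.3488 m.
Energy conservation: Mgh = (5/6)Mv², so v = √(2gh/(1+k)) = √(2 × 10 × 0.3488 / 1.667) ≈ 2.05 m/s.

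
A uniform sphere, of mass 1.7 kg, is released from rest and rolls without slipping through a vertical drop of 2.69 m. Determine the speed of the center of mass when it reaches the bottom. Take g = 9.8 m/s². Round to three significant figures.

v ≈ 6.14 m/s

For this body I = (2/5)MR², i.e. k = I/(MR²) = 0.4.
The rolling condition ω = v/R makes the rotational term ½I(v/R)² = ½kMv², so KE_total = ½(1+k)Mv² = (7/10)Mv².
Setting Mgh = (7/10)Mv² gives v = √(2gh/(1+k)) = √(2·9.8·2.69/1.4) ≈ 6.14 m/s.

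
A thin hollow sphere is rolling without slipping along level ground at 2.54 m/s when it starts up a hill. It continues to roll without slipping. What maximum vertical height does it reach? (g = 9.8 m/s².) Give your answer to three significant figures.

h ≈ 0.549 m

For this body I = (2/3)MR², i.e. k = I/(MR²) = 2/3.
Rolling without slipping gives ω = v/R, so the total kinetic energy is ½Mv² + ½Iω² = ½(1+k)Mv² = (5/6)Mv².
At the top the kinetic energy is zero, so (5/6)Mv₀² = Mgh.
Thus h = (1+k)v₀²/(2g) = 1.667 × 2.54² / (2 × 9.8) ≈ 0.549 m.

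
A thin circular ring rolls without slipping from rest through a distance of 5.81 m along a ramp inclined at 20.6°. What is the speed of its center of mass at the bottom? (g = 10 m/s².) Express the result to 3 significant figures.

With I = MR², the ratio k = I/(MR²) is 1.
Pure rolling means v = ωR; then KE = ½Mv² + ½I(v/R)² = ½(1+k)Mv² = Mv².
The vertical drop is h = L sinθ = 5.81 × sin20.6° = 2.044 m.
Energy conservation: Mgh = Mv², so v = √(2gh/(1+k)) = √(2 × 10 × 2.044 / 2) ≈ 4.52 m/s.

v ≈ 4.52 m/s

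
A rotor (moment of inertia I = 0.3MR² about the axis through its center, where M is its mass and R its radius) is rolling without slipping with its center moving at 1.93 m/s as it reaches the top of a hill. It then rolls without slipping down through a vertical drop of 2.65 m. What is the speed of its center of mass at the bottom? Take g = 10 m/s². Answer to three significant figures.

With I = 0.3MR², the ratio k = I/(MR²) is 0.3.
Rolling without slipping gives ω = v/R, so the total kinetic energy is ½Mv² + ½Iω² = ½(1+k)Mv² = (13/20)Mv².
Conserving energy between top and bottom: (13/20)Mv² = (13/20)Mv₀² + Mgh, hence v² = v₀² + 2gh/(1+k).
v = √(1.93² + 2×10×2.65/1.3) = √44.49 ≈ 6.67 m/s.

v ≈ 6.67 m/s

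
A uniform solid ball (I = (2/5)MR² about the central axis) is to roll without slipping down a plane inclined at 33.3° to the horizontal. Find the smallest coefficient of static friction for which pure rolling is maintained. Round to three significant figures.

μ_min ≈ 0.188

Here I = (2/5)MR², so the shape factor k = I/(MR²) = 0.4.
Along the incline Mg sinθ − f = Ma, and torque about the center fR = Iα = kMR²(a/R) gives f = kMa.
These give a = g sinθ/(1+k) and the required friction f = kMg sinθ/(1+k).
With N = Mg cosθ, the no-slip condition f ≤ μN gives μ_min = f/N = k tanθ/(1+k).
μ_min = 0.4 × tan33.3° / 1.4 ≈ 0.188.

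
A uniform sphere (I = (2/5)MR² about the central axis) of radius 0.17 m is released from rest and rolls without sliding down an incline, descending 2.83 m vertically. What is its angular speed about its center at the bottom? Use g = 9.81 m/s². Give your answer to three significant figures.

For this body I = (2/5)MR², i.e. k = I/(MR²) = 0.4.
Pure rolling means v = ωR; then KE = ½Mv² + ½I(v/R)² = ½(1+k)Mv² = (7/10)Mv².
Energy conservation Mgh = ½(1+k)Mv² gives v = √(2gh/(1+k)) = √(2 × 9.81 × 2.83 / 1.4) = 6.298 m/s.
Then ω = v/R = 6.298 / 0.17 ≈ 37.0 rad/s.

ω ≈ 37.0 rad/s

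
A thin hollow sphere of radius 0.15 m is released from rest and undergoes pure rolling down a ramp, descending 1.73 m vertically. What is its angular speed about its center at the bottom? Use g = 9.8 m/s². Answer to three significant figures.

Here I = (2/3)MR², so the shape factor k = I/(MR²) = 2/3.
Rolling without slipping gives ω = v/R, so the total kinetic energy is ½Mv² + ½Iω² = ½(1+k)Mv² = (5/6)Mv².
Energy conservation Mgh = ½(1+k)Mv² gives v = √(2gh/(1+k)) = √(2 × 9.8 × 1.73 / 1.667) = 4.511 m/s.
The angular speed follows from ω = v/R = 4.511/0.15 ≈ 30.1 rad/s.

ω ≈ 30.1 rad/s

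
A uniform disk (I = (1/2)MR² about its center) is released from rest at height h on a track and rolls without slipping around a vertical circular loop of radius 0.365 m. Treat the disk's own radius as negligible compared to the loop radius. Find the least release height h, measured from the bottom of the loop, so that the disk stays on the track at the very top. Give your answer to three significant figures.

With I = (1/2)MR², the ratio k = I/(MR²) is 0.5.
At the top of the loop, the minimum-contact condition is Mg = Mv_top²/r, so v_top² = gr.
With ω = v/R, the kinetic energy at speed v is ½(1+k)Mv² = (3/4)Mv².
Energy conservation from release (height h) to the top (height 2r): Mgh = Mg(2r) + (3/4)M·gr.
Thus h_min = 2r + (1+k)r/2 = r(2 + 1.5/2) = 0.365 × 2.75 ≈ 1.00 m.

h_min ≈ 1.00 m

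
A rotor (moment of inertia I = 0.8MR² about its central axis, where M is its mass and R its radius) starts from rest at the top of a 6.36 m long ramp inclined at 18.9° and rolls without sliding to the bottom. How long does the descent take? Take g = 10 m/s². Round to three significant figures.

The moment of inertia is 0.8MR², giving k ≡ I/(MR²) = 0.8.
Newton's second law down the slope: Mg sinθ − f = Ma. The torque equation fR = Iα (with α = a/R) gives f = kMa.
Hence a = g sinθ/(1+k) = 10×sin18.9°/1.8 = 1.8 m/s².
With constant a from rest, t = √(2L/a) = √(2·6.36/1.8) ≈ 2.66 s.

t ≈ 2.66 s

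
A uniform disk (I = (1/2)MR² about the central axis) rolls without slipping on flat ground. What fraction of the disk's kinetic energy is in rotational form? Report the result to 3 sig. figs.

The moment of inertia is (1/2)MR², giving k ≡ I/(MR²) = 0.5.
With ω = v/R, KE_trans = ½Mv² and KE_rot = ½Iω² = ½kMv², so KE_total = ½(1+k)Mv².
The rotational fraction is therefore k/(1+k) = 0.5/1.5 ≈ 0.333.

fraction ≈ 0.333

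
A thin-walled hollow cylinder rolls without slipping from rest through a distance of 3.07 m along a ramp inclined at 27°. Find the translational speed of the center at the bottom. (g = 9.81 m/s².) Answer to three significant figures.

Here I = MR², so the shape factor k = I/(MR²) = 1.
The rolling condition ω = v/R makes the rotational term ½I(v/R)² = ½kMv², so KE_total = ½(1+k)Mv² = Mv².
The vertical drop is h = L sinθ = 3.07 × sin27° = 1.394 m.
Energy conservation: Mgh = Mv², so v = √(2gh/(1+k)) = √(2 × 9.81 × 1.394 / 2) ≈ 3.70 m/s.

v ≈ 3.70 m/s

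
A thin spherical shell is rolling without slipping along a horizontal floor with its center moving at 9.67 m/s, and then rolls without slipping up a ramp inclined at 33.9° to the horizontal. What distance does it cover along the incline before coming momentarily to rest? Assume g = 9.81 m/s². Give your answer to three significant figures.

d ≈ 14.2 m

Here I = (2/3)MR², so the shape factor k = I/(MR²) = 2/3.
Rolling without slipping gives ω = v/R, so the total kinetic energy is ½Mv² + ½Iω² = ½(1+k)Mv² = (5/6)Mv².
Setting this equal to Mgh gives the vertical rise h = (1+k)v₀²/(2g) = 1.667×9.67²/(2×9.81) = 7.943 m.
The distance along the slope is d = h/sinθ = 7.943/sin33.9° ≈ 14.2 m.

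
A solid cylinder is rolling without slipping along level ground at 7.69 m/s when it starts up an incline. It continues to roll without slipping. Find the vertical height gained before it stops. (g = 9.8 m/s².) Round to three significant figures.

h ≈ 4.53 m

Here I = (1/2)MR², so the shape factor k = I/(MR²) = 0.5.
Pure rolling means v = ωR; then KE = ½Mv² + ½I(v/R)² = ½(1+k)Mv² = (3/4)Mv².
At the top the kinetic energy is zero, so (3/4)Mv₀² = Mgh.
Thus h = (1+k)v₀²/(2g) = 1.5 × 7.69² / (2 × 9.8) ≈ 4.53 m.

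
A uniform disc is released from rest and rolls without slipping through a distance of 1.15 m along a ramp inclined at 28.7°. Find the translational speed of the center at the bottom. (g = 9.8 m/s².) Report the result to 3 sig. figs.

v ≈ 2.69 m/s

Here I = (1/2)MR², so the shape factor k = I/(MR²) = 0.5.
Pure rolling means v = ωR; then KE = ½Mv² + ½I(v/R)² = ½(1+k)Mv² = (3/4)Mv².
The vertical drop is h = L sinθ = 1.15 × sin28.7° = 0.5523 m.
Energy conservation: Mgh = (3/4)Mv², so v = √(2gh/(1+k)) = √(2 × 9.8 × 0.5523 / 1.5) ≈ 2.69 m/s.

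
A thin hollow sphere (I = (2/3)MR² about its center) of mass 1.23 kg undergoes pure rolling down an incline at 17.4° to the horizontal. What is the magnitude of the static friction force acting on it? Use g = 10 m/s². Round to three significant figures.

f ≈ 1.47 N

For this body I = (2/3)MR², i.e. k = I/(MR²) = 2/3.
Along the incline Mg sinθ − f = Ma, and torque about the center fR = Iα = kMR²(a/R) gives f = kMa.
Combining, a = g sinθ/(1+k) and f = kMa = kMg sinθ/(1+k).
f = (2/3) × 1.23 × 10 × sin17.4° / 1.667 ≈ 1.47 N.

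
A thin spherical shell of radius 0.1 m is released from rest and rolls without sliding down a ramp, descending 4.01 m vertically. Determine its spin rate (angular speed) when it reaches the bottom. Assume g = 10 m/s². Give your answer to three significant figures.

ω ≈ 69.4 rad/s

With I = (2/3)MR², the ratio k = I/(MR²) is 2/3.
Rolling without slipping gives ω = v/R, so the total kinetic energy is ½Mv² + ½Iω² = ½(1+k)Mv² = (5/6)Mv².
Energy conservation Mgh = ½(1+k)Mv² gives v = √(2gh/(1+k)) = √(2 × 10 × 4.01 / 1.667) = 6.937 m/s.
The angular speed follows from ω = v/R = 6.937/0.1 ≈ 69.4 rad/s.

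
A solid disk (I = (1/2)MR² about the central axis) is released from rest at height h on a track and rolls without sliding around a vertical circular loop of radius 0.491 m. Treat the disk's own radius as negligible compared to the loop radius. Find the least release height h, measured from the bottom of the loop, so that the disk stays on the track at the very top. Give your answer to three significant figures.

h_min ≈ 1.35 m

With I = (1/2)MR², the ratio k = I/(MR²) is 0.5.
At the top of the loop, the minimum-contact condition is Mg = Mv_top²/r, so v_top² = gr.
With ω = v/R, the kinetic energy at speed v is ½(1+k)Mv² = (3/4)Mv².
Energy conservation from release (height h) to the top (height 2r): Mgh = Mg(2r) + (3/4)M·gr.
Thus h_min = 2r + (1+k)r/2 = r(2 + 1.5/2) = 0.491 × 2.75 ≈ 1.35 m.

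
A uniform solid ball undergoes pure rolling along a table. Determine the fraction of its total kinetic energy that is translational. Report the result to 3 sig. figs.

fraction ≈ 0.714

With I = (2/5)MR², the ratio k = I/(MR²) is 0.4.
With ω = v/R, KE_trans = ½Mv² and KE_rot = ½Iω² = ½kMv², so KE_total = ½(1+k)Mv².
The translational fraction is therefore 1/(1+k) = 1/1.4 ≈ 0.714.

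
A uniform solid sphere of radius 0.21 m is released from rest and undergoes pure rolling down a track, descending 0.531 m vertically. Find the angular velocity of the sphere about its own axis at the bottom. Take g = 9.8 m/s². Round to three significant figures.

With I = (2/5)MR², the ratio k = I/(MR²) is 0.4.
Rolling without slipping gives ω = v/R, so the total kinetic energy is ½Mv² + ½Iω² = ½(1+k)Mv² = (7/10)Mv².
Energy conservation Mgh = ½(1+k)Mv² gives v = √(2gh/(1+k)) = √(2 × 9.8 × 0.531 / 1.4) = 2.727 m/s.
Then ω = v/R = 2.727 / 0.21 ≈ 13.0 rad/s.

ω ≈ 13.0 rad/s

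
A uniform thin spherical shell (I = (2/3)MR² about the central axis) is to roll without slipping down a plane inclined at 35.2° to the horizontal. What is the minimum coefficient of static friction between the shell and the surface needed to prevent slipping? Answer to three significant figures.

Here I = (2/3)MR², so the shape factor k = I/(MR²) = 2/3.
Translational: Mg sinθ − f = Ma. Rotational about the CM: fR = Iα = kMRa, so f = kMa.
These give a = g sinθ/(1+k) and the required friction f = kMg sinθ/(1+k).
The normal force is N = Mg cosθ, so μ_min = f/N = k tanθ/(1+k).
μ_min = (2/3) × tan35.2° / 1.667 ≈ 0.282.

μ_min ≈ 0.282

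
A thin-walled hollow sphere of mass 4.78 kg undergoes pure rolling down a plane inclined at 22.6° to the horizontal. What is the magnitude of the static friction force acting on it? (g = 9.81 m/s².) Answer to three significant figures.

f ≈ 7.21 N

For this body I = (2/3)MR², i.e. k = I/(MR²) = 2/3.
Along the incline Mg sinθ − f = Ma, and torque about the center fR = Iα = kMR²(a/R) gives f = kMa.
Combining, a = g sinθ/(1+k) and f = kMa = kMg sinθ/(1+k).
f = (2/3) × 4.78 × 9.81 × sin22.6° / 1.667 ≈ 7.21 N.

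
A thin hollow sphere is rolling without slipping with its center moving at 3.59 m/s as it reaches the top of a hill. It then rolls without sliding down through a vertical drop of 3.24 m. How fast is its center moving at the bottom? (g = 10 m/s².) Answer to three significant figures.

v ≈ 7.20 m/s

With I = (2/3)MR², the ratio k = I/(MR²) is 2/3.
Since it rolls without slipping, ω = v/R and KE = ½Mv² + ½Iω² = ½(1+k)Mv² = (5/6)Mv².
Energy conservation: (5/6)Mv₀² + Mgh = (5/6)Mv², so v² = v₀² + 2gh/(1+k).
v = √(3.59² + 2×10×3.24/1.667) = √51.77 ≈ 7.20 m/s.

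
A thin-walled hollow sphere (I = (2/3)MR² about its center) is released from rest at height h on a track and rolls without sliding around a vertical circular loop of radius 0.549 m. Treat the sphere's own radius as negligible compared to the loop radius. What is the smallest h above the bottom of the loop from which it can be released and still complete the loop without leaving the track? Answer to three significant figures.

For this body I = (2/3)MR², i.e. k = I/(MR²) = 2/3.
At the top of the loop, the minimum-contact condition is Mg = Mv_top²/r, so v_top² = gr.
With ω = v/R, the kinetic energy at speed v is ½(1+k)Mv² = (5/6)Mv².
Energy conservation from release (height h) to the top (height 2r): Mgh = Mg(2r) + (5/6)M·gr.
Thus h_min = 2r + (1+k)r/2 = r(2 + 1.667/2) = 0.549 × 2.833 ≈ 1.56 m.

h_min ≈ 1.56 m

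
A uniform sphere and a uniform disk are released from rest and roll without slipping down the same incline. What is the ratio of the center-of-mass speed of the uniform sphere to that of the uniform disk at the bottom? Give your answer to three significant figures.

Each satisfies Mgh = ½(1+k)Mv² with k = I/(MR²), so v ∝ 1/√(1+k).
For the uniform sphere k = 0.4; for the uniform disk k = 0.5.
v₁/v₂ = √((1+k₂)/(1+k₁)) = √(1.5/1.4) ≈ 1.04.

v_ratio ≈ 1.04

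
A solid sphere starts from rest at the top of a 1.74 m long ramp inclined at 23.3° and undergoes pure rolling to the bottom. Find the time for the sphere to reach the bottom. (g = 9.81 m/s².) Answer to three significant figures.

The moment of inertia is (2/5)MR², giving k ≡ I/(MR²) = 0.4.
Newton's second law down the slope: Mg sinθ − f = Ma. The torque equation fR = Iα (with α = a/R) gives f = kMa.
Hence a = g sinθ/(1+k) = 9.81×sin23.3°/1.4 = 2.772 m/s².
With constant a from rest, t = √(2L/a) = √(2·1.74/2.772) ≈ 1.12 s.

t ≈ 1.12 s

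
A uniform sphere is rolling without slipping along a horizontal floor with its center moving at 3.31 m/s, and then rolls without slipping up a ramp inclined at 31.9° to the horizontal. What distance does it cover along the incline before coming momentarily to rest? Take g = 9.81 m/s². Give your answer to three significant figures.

The moment of inertia is (2/5)MR², giving k ≡ I/(MR²) = 0.4.
The rolling condition ω = v/R makes the rotational term ½I(v/R)² = ½kMv², so KE_total = ½(1+k)Mv² = (7/10)Mv².
Setting this equal to Mgh gives the vertical rise h = (1+k)v₀²/(2g) = 1.4×3.31²/(2×9.81) = 0.7818 m.
The distance along the slope is d = h/sinθ = 0.7818/sin31.9° ≈ 1.48 m.

d ≈ 1.48 m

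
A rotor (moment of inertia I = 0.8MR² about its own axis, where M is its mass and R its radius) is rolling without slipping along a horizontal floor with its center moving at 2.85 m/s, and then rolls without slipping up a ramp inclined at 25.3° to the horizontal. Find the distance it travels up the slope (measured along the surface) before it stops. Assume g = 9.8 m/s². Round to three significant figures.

For this body I = 0.8MR², i.e. k = I/(MR²) = 0.8.
Pure rolling means v = ωR; then KE = ½Mv² + ½I(v/R)² = ½(1+k)Mv² = (9/10)Mv².
Setting this equal to Mgh gives the vertical rise h = (1+k)v₀²/(2g) = 1.8×2.85²/(2×9.8) = 0.7459 m.
Along the incline, d = h/sinθ = 0.7459/sin25.3° ≈ 1.75 m.

d ≈ 1.75 m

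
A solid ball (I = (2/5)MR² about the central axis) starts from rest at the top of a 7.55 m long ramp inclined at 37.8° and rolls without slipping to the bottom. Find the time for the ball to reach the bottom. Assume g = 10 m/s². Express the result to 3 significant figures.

The moment of inertia is (2/5)MR², giving k ≡ I/(MR²) = 0.4.
Along the incline Mg sinθ − f = Ma, and torque about the center fR = Iα = kMR²(a/R) gives f = kMa.
Hence a = g sinθ/(1+k) = 10×sin37.8°/1.4 = 4.378 m/s².
With constant a from rest, t = √(2L/a) = √(2·7.55/4.378) ≈ 1.86 s.

t ≈ 1.86 s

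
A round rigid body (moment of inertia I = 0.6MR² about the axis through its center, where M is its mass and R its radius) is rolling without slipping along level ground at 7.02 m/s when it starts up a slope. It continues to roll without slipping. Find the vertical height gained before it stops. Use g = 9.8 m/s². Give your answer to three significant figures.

For this body I = 0.6MR², i.e. k = I/(MR²) = 0.6.
Pure rolling means v = ωR; then KE = ½Mv² + ½I(v/R)² = ½(1+k)Mv² = (4/5)Mv².
All of this converts to potential energy at the highest point: (4/5)Mv₀² = Mgh.
Thus h = (1+k)v₀²/(2g) = 1.6 × 7.02² / (2 × 9.8) ≈ 4.02 m.

h ≈ 4.02 m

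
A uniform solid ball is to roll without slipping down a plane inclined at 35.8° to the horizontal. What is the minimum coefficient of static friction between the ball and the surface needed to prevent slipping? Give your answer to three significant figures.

μ_min ≈ 0.206

The moment of inertia is (2/5)MR², giving k ≡ I/(MR²) = 0.4.
Newton's second law down the slope: Mg sinθ − f = Ma. The torque equation fR = Iα (with α = a/R) gives f = kMa.
These give a = g sinθ/(1+k) and the required friction f = kMg sinθ/(1+k).
The normal force is N = Mg cosθ, so μ_min = f/N = k tanθ/(1+k).
μ_min = 0.4 × tan35.8° / 1.4 ≈ 0.206.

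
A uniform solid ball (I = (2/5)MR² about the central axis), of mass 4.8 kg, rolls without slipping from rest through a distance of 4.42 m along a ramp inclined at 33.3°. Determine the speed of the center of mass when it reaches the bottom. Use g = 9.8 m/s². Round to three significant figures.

v ≈ 5.83 m/s

With I = (2/5)MR², the ratio k = I/(MR²) is 0.4.
Rolling without slipping gives ω = v/R, so the total kinetic energy is ½Mv² + ½Iω² = ½(1+k)Mv² = (7/10)Mv².
The vertical drop is h = L sinθ = 4.42 × sin33.3° = 2.427 m.
Setting Mgh = (7/10)Mv² gives v = √(2gh/(1+k)) = √(2·9.8·2.427/1.4) ≈ 5.83 m/s.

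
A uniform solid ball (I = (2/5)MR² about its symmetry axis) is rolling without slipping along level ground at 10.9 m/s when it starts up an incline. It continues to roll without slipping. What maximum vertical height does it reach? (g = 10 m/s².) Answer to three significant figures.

With I = (2/5)MR², the ratio k = I/(MR²) is 0.4.
Since it rolls without slipping, ω = v/R and KE = ½Mv² + ½Iω² = ½(1+k)Mv² = (7/10)Mv².
At the top the kinetic energy is zero, so (7/10)Mv₀² = Mgh.
Thus h = (1+k)v₀²/(2g) = 1.4 × 10.9² / (2 × 10) ≈ 8.32 m.

h ≈ 8.32 m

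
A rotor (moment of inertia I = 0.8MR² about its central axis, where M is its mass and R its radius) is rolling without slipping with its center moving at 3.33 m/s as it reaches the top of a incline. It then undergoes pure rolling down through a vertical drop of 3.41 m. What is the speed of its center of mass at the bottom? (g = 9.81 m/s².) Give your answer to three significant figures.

The moment of inertia is 0.8MR², giving k ≡ I/(MR²) = 0.8.
Rolling without slipping gives ω = v/R, so the total kinetic energy is ½Mv² + ½Iω² = ½(1+k)Mv² = (9/10)Mv².
Conserving energy between top and bottom: (9/10)Mv² = (9/10)Mv₀² + Mgh, hence v² = v₀² + 2gh/(1+k).
v = √(3.33² + 2×9.81×3.41/1.8) = √48.26 ≈ 6.95 m/s.

v ≈ 6.95 m/s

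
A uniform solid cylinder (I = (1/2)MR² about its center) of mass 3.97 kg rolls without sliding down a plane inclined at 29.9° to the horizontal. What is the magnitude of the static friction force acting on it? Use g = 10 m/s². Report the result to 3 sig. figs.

f ≈ 6.60 N

With I = (1/2)MR², the ratio k = I/(MR²) is 0.5.
Along the incline Mg sinθ − f = Ma, and torque about the center fR = Iα = kMR²(a/R) gives f = kMa.
Combining, a = g sinθ/(1+k) and f = kMa = kMg sinθ/(1+k).
f = 0.5 × 3.97 × 10 × sin29.9° / 1.5 ≈ 6.60 N.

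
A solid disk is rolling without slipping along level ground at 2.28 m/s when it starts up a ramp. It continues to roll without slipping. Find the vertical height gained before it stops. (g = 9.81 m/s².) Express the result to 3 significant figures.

h ≈ 0.397 m

The moment of inertia is (1/2)MR², giving k ≡ I/(MR²) = 0.5.
Pure rolling means v = ωR; then KE = ½Mv² + ½I(v/R)² = ½(1+k)Mv² = (3/4)Mv².
All of this converts to potential energy at the highest point: (3/4)Mv₀² = Mgh.
Thus h = (1+k)v₀²/(2g) = 1.5 × 2.28² / (2 × 9.81) ≈ 0.397 m.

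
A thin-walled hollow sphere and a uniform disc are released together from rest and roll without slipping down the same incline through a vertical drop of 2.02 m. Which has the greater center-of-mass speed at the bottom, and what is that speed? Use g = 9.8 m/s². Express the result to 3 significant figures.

the uniform disc, at v ≈ 5.14 m/s

For rolling without slipping, Mgh = ½(1+k)Mv² where k = I/(MR²), so v = √(2gh/(1+k)).
Thin-walled hollow sphere: k = 2/3, giving v = √(2×9.8×2.02/1.667) = 4.874 m/s.
Uniform disc: k = 0.5, giving v = √(2×9.8×2.02/1.5) = 5.138 m/s.
The smaller k wins: the uniform disc, at ≈ 5.14 m/s.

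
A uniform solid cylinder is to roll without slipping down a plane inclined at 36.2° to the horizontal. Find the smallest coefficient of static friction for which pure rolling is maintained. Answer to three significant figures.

μ_min ≈ 0.244

For this body I = (1/2)MR², i.e. k = I/(MR²) = 0.5.
Translational: Mg sinθ − f = Ma. Rotational about the CM: fR = Iα = kMRa, so f = kMa.
These give a = g sinθ/(1+k) and the required friction f = kMg sinθ/(1+k).
With N = Mg cosθ, the no-slip condition f ≤ μN gives μ_min = f/N = k tanθ/(1+k).
μ_min = 0.5 × tan36.2° / 1.5 ≈ 0.244.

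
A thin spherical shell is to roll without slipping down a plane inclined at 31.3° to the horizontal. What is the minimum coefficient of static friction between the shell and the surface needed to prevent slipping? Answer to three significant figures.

The moment of inertia is (2/3)MR², giving k ≡ I/(MR²) = 2/3.
Translational: Mg sinθ − f = Ma. Rotational about the CM: fR = Iα = kMRa, so f = kMa.
These give a = g sinθ/(1+k) and the required friction f = kMg sinθ/(1+k).
With N = Mg cosθ, the no-slip condition f ≤ μN gives μ_min = f/N = k tanθ/(1+k).
μ_min = (2/3) × tan31.3° / 1.667 ≈ 0.243.

μ_min ≈ 0.243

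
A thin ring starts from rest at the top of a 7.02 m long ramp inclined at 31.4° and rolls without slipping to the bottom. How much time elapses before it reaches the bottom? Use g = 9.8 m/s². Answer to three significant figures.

Here I = MR², so the shape factor k = I/(MR²) = 1.
Newton's second law down the slope: Mg sinθ − f = Ma. The torque equation fR = Iα (with α = a/R) gives f = kMa.
Hence a = g sinθ/(1+k) = 9.8×sin31.4°/2 = 2.553 m/s².
With constant a from rest, t = √(2L/a) = √(2·7.02/2.553) ≈ 2.35 s.

t ≈ 2.35 s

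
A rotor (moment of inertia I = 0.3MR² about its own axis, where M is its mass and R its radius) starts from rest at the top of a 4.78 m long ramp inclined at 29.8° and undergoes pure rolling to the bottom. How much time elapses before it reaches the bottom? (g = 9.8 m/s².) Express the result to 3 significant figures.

t ≈ 1.60 s

For this body I = 0.3MR², i.e. k = I/(MR²) = 0.3.
Along the incline Mg sinθ − f = Ma, and torque about the center fR = Iα = kMR²(a/R) gives f = kMa.
Hence a = g sinθ/(1+k) = 9.8×sin29.8°/1.3 = 3.746 m/s².
With constant a from rest, t = √(2L/a) = √(2·4.78/3.746) ≈ 1.60 s.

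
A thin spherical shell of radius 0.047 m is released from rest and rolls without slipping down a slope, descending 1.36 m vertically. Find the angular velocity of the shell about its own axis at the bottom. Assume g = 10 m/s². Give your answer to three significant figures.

The moment of inertia is (2/3)MR², giving k ≡ I/(MR²) = 2/3.
Since it rolls without slipping, ω = v/R and KE = ½Mv² + ½Iω² = ½(1+k)Mv² = (5/6)Mv².
Energy conservation Mgh = ½(1+k)Mv² gives v = √(2gh/(1+k)) = √(2 × 10 × 1.36 / 1.667) = 4.04 m/s.
Then ω = v/R = 4.04 / 0.047 ≈ 86.0 rad/s.

ω ≈ 86.0 rad/s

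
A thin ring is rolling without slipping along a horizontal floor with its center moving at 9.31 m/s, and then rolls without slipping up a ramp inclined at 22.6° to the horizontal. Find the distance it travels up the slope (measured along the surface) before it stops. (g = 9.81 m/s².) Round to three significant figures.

d ≈ 23.0 m

The moment of inertia is MR², giving k ≡ I/(MR²) = 1.
The rolling condition ω = v/R makes the rotational term ½I(v/R)² = ½kMv², so KE_total = ½(1+k)Mv² = Mv².
Setting this equal to Mgh gives the vertical rise h = (1+k)v₀²/(2g) = 2×9.31²/(2×9.81) = 8.835 m.
Along the incline, d = h/sinθ = 8.835/sin22.6° ≈ 23.0 m.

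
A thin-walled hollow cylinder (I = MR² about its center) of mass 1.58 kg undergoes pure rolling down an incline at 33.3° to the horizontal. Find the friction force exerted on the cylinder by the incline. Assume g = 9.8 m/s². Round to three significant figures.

f ≈ 4.25 N

For this body I = MR², i.e. k = I/(MR²) = 1.
Translational: Mg sinθ − f = Ma. Rotational about the CM: fR = Iα = kMRa, so f = kMa.
Combining, a = g sinθ/(1+k) and f = kMa = kMg sinθ/(1+k).
f = 1 × 1.58 × 9.8 × sin33.3° / 2 ≈ 4.25 N.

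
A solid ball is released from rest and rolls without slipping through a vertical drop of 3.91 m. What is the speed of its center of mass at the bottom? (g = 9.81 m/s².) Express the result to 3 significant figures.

v ≈ 7.40 m/s

With I = (2/5)MR², the ratio k = I/(MR²) is 0.4.
The rolling condition ω = v/R makes the rotational term ½I(v/R)² = ½kMv², so KE_total = ½(1+k)Mv² = (7/10)Mv².
Setting Mgh = (7/10)Mv² gives v = √(2gh/(1+k)) = √(2·9.81·3.91/1.4) ≈ 7.40 m/s.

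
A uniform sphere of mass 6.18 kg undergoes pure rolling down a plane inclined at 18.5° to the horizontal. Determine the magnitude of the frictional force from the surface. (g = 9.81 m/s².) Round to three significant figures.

For this body I = (2/5)MR², i.e. k = I/(MR²) = 0.4.
Newton's second law down the slope: Mg sinθ − f = Ma. The torque equation fR = Iα (with α = a/R) gives f = kMa.
Combining, a = g sinθ/(1+k) and f = kMa = kMg sinθ/(1+k).
f = 0.4 × 6.18 × 9.81 × sin18.5° / 1.4 ≈ 5.50 N.

f ≈ 5.50 N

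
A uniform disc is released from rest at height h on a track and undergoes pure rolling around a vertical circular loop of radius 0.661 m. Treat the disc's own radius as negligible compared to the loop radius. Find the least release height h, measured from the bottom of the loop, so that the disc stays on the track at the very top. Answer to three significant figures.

The moment of inertia is (1/2)MR², giving k ≡ I/(MR²) = 0.5.
At the top, contact is just lost when gravity alone supplies the centripetal force: Mg = Mv_top²/r, i.e. v_top² = gr.
With ω = v/R, the kinetic energy at speed v is ½(1+k)Mv² = (3/4)Mv².
Energy conservation from release (height h) to the top (height 2r): Mgh = Mg(2r) + (3/4)M·gr.
Thus h_min = 2r + (1+k)r/2 = r(2 + 1.5/2) = 0.661 × 2.75 ≈ 1.82 m.

h_min ≈ 1.82 m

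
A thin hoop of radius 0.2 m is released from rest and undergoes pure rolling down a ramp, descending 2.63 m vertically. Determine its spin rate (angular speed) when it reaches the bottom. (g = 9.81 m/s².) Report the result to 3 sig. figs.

ω ≈ 25.4 rad/s

The moment of inertia is MR², giving k ≡ I/(MR²) = 1.
Since it rolls without slipping, ω = v/R and KE = ½Mv² + ½Iω² = ½(1+k)Mv² = Mv².
Energy conservation Mgh = ½(1+k)Mv² gives v = √(2gh/(1+k)) = √(2 × 9.81 × 2.63 / 2) = 5.079 m/s.
Then ω = v/R = 5.079 / 0.2 ≈ 25.4 rad/s.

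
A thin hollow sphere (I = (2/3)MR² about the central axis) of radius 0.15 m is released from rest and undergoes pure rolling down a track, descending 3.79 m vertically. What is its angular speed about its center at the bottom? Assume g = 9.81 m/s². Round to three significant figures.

ω ≈ 44.5 rad/s

For this body I = (2/3)MR², i.e. k = I/(MR²) = 2/3.
Pure rolling means v = ωR; then KE = ½Mv² + ½I(v/R)² = ½(1+k)Mv² = (5/6)Mv².
Energy conservation Mgh = ½(1+k)Mv² gives v = √(2gh/(1+k)) = √(2 × 9.81 × 3.79 / 1.667) = 6.68 m/s.
Then ω = v/R = 6.68 / 0.15 ≈ 44.5 rad/s.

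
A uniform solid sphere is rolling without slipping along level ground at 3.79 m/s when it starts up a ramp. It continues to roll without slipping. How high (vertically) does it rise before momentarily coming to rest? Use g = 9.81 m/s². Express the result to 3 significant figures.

h ≈ 1.02 m

For this body I = (2/5)MR², i.e. k = I/(MR²) = 0.4.
Since it rolls without slipping, ω = v/R and KE = ½Mv² + ½Iω² = ½(1+k)Mv² = (7/10)Mv².
All of this converts to potential energy at the highest point: (7/10)Mv₀² = Mgh.
Thus h = (1+k)v₀²/(2g) = 1.4 × 3.79² / (2 × 9.81) ≈ 1.02 m.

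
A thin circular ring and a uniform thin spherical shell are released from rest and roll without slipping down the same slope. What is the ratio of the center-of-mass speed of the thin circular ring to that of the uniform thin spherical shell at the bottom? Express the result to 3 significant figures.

v_ratio ≈ 0.913

Each satisfies Mgh = ½(1+k)Mv² with k = I/(MR²), so v ∝ 1/√(1+k).
For the thin circular ring k = 1; for the uniform thin spherical shell k = 2/3.
v₁/v₂ = √((1+k₂)/(1+k₁)) = √(1.667/2) ≈ 0.913.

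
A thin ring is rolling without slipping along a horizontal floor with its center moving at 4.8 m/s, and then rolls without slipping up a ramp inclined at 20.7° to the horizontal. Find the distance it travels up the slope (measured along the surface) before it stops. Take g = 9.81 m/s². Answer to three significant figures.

d ≈ 6.64 m

For this body I = MR², i.e. k = I/(MR²) = 1.
Pure rolling means v = ωR; then KE = ½Mv² + ½I(v/R)² = ½(1+k)Mv² = Mv².
Setting this equal to Mgh gives the vertical rise h = (1+k)v₀²/(2g) = 2×4.8²/(2×9.81) = 2.349 m.
The distance along the slope is d = h/sinθ = 2.349/sin20.7° ≈ 6.64 m.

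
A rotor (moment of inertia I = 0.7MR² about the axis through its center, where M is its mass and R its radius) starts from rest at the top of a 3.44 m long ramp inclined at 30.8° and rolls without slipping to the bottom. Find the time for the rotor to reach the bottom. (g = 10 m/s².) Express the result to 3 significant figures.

Here I = 0.7MR², so the shape factor k = I/(MR²) = 0.7.
Newton's second law down the slope: Mg sinθ − f = Ma. The torque equation fR = Iα (with α = a/R) gives f = kMa.
Hence a = g sinθ/(1+k) = 10×sin30.8°/1.7 = 3.012 m/s².
Starting from rest, L = ½at², so t = √(2L/a) = √(2×3.44/3.012) ≈ 1.51 s.

t ≈ 1.51 s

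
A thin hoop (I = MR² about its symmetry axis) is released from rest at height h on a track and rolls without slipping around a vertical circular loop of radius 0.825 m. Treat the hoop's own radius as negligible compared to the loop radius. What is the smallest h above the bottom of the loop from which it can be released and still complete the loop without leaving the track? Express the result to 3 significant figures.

h_min ≈ 2.48 m

For this body I = MR², i.e. k = I/(MR²) = 1.
At the top of the loop, the minimum-contact condition is Mg = Mv_top²/r, so v_top² = gr.
With ω = v/R, the kinetic energy at speed v is ½(1+k)Mv² = Mv².
Energy conservation from release (height h) to the top (height 2r): Mgh = Mg(2r) + M·gr.
Thus h_min = 2r + (1+k)r/2 = r(2 + 2/2) = 0.825 × 3 ≈ 2.48 m.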